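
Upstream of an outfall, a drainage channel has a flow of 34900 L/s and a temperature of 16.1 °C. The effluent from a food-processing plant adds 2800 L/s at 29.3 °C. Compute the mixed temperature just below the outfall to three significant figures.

17.1 °C

Flow-weighted mixing: C = (Q_r C_r + Q_w C_w)/(Q_r + Q_w)
= (34900×16.1 + 2800×29.3)/(34900 + 2800) = 643900/37700 = 17.08 °C.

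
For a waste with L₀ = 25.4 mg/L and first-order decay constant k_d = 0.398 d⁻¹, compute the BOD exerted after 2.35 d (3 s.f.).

y_t = L₀(1 − e^(−k_d t)) = 25.4 × (1 − e^(−0.398×2.35))
= 25.4 × (1 − 0.3925) = 25.4 × 0.6075 = 15.43 mg/L.

y ≈ 15.4 mg/L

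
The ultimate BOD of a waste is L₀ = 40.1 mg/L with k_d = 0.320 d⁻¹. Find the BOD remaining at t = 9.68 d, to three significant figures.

L_t = L₀ e^(−k_d t) = 40.1 × e^(−0.320×9.68) = 40.1 × 0.04516 = 1.811 mg/L.

L ≈ 1.81 mg/L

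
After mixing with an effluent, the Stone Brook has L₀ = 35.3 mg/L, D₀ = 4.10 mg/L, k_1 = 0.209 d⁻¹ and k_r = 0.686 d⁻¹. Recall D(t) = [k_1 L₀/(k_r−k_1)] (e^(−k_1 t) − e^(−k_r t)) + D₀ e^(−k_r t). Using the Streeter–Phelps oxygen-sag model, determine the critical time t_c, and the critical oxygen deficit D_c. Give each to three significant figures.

t_c = [1/(k_r−k_1)] ln[(k_r/k_1)(1 − D₀(k_r−k_1)/(k_1 L₀))]
= [1/(0.686−0.209)] ln[(0.686/0.209)(1 − 4.10×0.4770/(0.209×35.3))]
= (1/0.4770) ln[3.282 × 0.7349] = 2.096 × ln(2.412) = 2.096 × 0.8805 = 1.846 d.
D_c = (k_1/k_r) L₀ e^(−k_1 t_c) = (0.209/0.686) × 35.3 × e^(−0.209×1.846) = 0.3047 × 35.3 × 0.6799 = 7.312 mg/L.

t_c ≈ 1.85 d; D_c ≈ 7.31 mg/L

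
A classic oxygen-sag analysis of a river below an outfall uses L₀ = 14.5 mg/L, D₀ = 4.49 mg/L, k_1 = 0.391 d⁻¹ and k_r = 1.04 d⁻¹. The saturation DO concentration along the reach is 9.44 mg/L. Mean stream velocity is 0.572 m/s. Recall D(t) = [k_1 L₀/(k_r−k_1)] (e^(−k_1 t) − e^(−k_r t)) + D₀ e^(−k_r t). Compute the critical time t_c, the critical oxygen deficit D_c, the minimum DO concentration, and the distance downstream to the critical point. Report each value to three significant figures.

With k_r/k_1 = 2.660 and 1 − D₀(k_r−k_1)/(k_1 L₀) = 0.4860,
t_c = ln(2.660 × 0.4860) / (1.04 − 0.391) = ln(1.293) / 0.6490 = 0.2568/0.6490 = 0.3956 d.
L(t_c) = L₀ e^(−k_1 t_c) = 14.5 × 0.8567 = 12.42 mg/L, and at the critical point k_r D_c = k_1 L, so D_c = (0.391/1.04) × 12.42 = 4.670 mg/L.
Minimum DO = C_s − D_c = 9.44 − 4.670 = 4.770 mg/L.
x_c = v t_c = 0.572 m/s × 0.3956 d × 86400 s/d = 19550 m ≈ 19.6 km.

t_c ≈ 0.396 d; D_c ≈ 4.67 mg/L; min DO ≈ 4.77 mg/L; x_c ≈ 19.6 km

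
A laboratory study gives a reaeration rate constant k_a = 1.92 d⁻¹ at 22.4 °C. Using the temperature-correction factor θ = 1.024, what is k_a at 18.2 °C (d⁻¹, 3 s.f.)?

k_a ≈ 1.74 d⁻¹

k_a(T₂) = k_a(T₁) · θ^(T₂−T₁) = 1.92 × 1.024^(18.2−22.4)
= 1.92 × 1.024^-4.20 = 1.92 × 0.9052 = 1.738 d⁻¹.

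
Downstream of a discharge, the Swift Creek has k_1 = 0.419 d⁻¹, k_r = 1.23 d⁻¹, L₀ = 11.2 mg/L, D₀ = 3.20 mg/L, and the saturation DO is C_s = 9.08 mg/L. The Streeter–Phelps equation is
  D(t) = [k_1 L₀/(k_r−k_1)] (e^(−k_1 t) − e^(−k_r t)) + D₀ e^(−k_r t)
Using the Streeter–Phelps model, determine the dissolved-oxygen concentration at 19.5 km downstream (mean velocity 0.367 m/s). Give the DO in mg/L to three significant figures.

DO ≈ 5.82 mg/L

Travel time t = x/v = 19.5 km / (0.367 m/s) = 19500 m / 0.367 m/s = 53130 s = 0.6150 d.
k_1 L₀/(k_r−k_1) = 0.419×11.2/(1.23−0.419) = 4.693/0.8110 = 5.786 mg/L.
e^(−k_1 t) = e^(−0.419×0.6150) = 0.7728; e^(−k_r t) = e^(−1.23×0.6150) = 0.4693.
D = 5.786 × (0.7728 − 0.4693) + 3.20 × 0.4693 = 1.756 + 1.502 = 3.258 mg/L.
DO = C_s − D = 9.08 − 3.258 = 5.822 mg/L.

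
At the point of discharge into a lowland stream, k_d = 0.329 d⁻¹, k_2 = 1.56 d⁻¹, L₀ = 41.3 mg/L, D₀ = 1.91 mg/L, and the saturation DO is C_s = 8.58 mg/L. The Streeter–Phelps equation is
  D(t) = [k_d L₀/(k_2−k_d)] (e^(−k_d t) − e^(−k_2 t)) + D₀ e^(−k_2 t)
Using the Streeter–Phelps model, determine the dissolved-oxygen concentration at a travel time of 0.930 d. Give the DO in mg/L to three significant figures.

k_d L₀/(k_2−k_d) = 0.329×41.3/(1.56−0.329) = 13.59/1.231 = 11.04 mg/L.
e^(−k_d t) = e^(−0.329×0.9300) = 0.7364; e^(−k_2 t) = e^(−1.56×0.9300) = 0.2344.
D = 11.04 × (0.7364 − 0.2344) + 1.91 × 0.2344 = 5.541 + 0.4477 = 5.989 mg/L.
DO = C_s − D = 8.58 − 5.989 = 2.591 mg/L.

DO ≈ 2.59 mg/L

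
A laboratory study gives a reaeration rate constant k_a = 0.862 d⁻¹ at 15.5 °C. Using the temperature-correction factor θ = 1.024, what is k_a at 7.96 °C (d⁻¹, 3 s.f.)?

k_a(T₂) = k_a(T₁) · θ^(T₂−T₁) = 0.862 × 1.024^(7.96−15.5)
= 0.862 × 1.024^-7.54 = 0.862 × 0.8363 = 0.7209 d⁻¹.

k_a ≈ 0.721 d⁻¹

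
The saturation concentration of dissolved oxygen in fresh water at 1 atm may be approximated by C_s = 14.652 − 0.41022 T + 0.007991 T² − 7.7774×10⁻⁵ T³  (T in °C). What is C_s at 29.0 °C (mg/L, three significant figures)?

C_s ≈ 7.58 mg/L

C_s = 14.652 − 0.41022×29.0 + 0.007991×29.0² − 7.7774×10⁻⁵×29.0³ = 7.579 mg/L.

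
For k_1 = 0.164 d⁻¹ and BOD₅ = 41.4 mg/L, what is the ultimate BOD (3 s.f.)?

BOD₅ = L₀(1 − e^(−5k_1)) ⇒ L₀ = BOD₅ / (1 − e^(−5×0.164))
= 41.4 / (1 − 0.4404) = 41.4 / 0.5596 = 73.99 mg/L.

L₀ ≈ 74.0 mg/L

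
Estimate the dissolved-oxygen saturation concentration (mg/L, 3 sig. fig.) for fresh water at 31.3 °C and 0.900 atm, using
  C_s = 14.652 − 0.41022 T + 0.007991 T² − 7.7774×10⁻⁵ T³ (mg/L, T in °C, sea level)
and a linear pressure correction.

C_s ≈ 6.53 mg/L

At sea level: C_s = 14.652 − 0.41022×31.3 + 0.007991×31.3² − 7.7774×10⁻⁵×31.3³ = 7.256 mg/L.
Pressure correction: C_s' = 7.256 × 0.900 = 6.530 mg/L.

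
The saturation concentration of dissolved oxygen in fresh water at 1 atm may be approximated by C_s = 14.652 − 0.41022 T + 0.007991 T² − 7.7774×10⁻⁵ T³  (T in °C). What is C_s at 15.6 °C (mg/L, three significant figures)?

C_s = 14.652 − 0.41022×15.6 + 0.007991×15.6² − 7.7774×10⁻⁵×15.6³ = 9.902 mg/L.

C_s ≈ 9.90 mg/L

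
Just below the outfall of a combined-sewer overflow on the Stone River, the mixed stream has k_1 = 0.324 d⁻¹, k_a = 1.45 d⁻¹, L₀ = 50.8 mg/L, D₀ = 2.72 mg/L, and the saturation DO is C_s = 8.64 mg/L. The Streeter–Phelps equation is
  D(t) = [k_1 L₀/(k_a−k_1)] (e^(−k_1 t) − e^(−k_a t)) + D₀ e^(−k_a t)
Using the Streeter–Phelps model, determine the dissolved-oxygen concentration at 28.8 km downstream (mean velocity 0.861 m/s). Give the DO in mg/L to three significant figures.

Travel time t = x/v = 28.8 km / (0.861 m/s) = 28800 m / 0.861 m/s = 33450 s = 0.3871 d.
k_1 L₀/(k_a−k_1) = 0.324×50.8/(1.45−0.324) = 16.46/1.126 = 14.62 mg/L.
e^(−k_1 t) = e^(−0.324×0.3871) = 0.8821; e^(−k_a t) = e^(−1.45×0.3871) = 0.5704.
D = 14.62 × (0.8821 − 0.5704) + 2.72 × 0.5704 = 4.556 + 1.552 = 6.108 mg/L.
DO = C_s − D = 8.64 − 6.108 = 2.532 mg/L.

DO ≈ 2.53 mg/L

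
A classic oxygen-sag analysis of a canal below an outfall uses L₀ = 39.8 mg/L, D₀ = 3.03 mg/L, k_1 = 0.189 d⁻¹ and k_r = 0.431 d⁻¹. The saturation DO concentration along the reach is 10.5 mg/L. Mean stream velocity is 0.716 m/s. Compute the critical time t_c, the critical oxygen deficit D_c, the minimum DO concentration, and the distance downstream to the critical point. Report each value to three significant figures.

With k_r/k_1 = 2.280 and 1 − D₀(k_r−k_1)/(k_1 L₀) = 0.9025,
t_c = ln(2.280 × 0.9025) / (0.431 − 0.189) = ln(2.058) / 0.2420 = 0.7218/0.2420 = 2.983 d.
D_c = (k_1/k_r) L₀ e^(−k_1 t_c) = (0.189/0.431) × 39.8 × e^(−0.189×2.983) = 0.4385 × 39.8 × 0.5691 = 9.932 mg/L.
Minimum DO = C_s − D_c = 10.5 − 9.932 = 0.5677 mg/L.
x_c = v t_c = 0.716 m/s × 2.983 d × 86400 s/d = 184500 m ≈ 185 km.

t_c ≈ 2.98 d; D_c ≈ 9.93 mg/L; min DO ≈ 0.568 mg/L; x_c ≈ 185 km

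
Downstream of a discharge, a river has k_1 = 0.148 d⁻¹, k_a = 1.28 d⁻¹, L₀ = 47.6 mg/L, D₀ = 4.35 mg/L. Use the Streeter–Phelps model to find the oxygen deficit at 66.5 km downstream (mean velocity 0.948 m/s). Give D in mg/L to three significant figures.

Travel time t = x/v = 66.5 km / (0.948 m/s) = 66500 m / 0.948 m/s = 70150 s = 0.8119 d.
k_1 L₀/(k_a−k_1) = 0.148×47.6/(1.28−0.148) = 7.045/1.132 = 6.223 mg/L.
e^(−k_1 t) = e^(−0.148×0.8119) = 0.8868; e^(−k_a t) = e^(−1.28×0.8119) = 0.3537.
D = 6.223 × (0.8868 − 0.3537) + 4.35 × 0.3537 = 3.317 + 1.539 = 4.856 mg/L.

D ≈ 4.86 mg/L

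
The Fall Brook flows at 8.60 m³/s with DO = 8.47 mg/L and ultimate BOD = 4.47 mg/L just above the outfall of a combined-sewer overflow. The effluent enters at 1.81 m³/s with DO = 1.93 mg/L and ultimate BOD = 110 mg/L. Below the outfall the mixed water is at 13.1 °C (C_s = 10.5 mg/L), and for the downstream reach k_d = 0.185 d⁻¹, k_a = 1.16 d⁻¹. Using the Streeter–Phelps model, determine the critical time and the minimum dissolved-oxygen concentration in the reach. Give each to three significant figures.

t_c ≈ 0.534 d; minimum DO ≈ 7.20 mg/L

Mixed DO = (8.60×8.47 + 1.81×1.93)/(8.60+1.81) = 76.34/10.41 = 7.333 mg/L.
Mixed L₀ = (8.60×4.47 + 1.81×110)/(10.41) = 237.5/10.41 = 22.82 mg/L.
Initial deficit D₀ = C_s − DO₀ = 10.5 − 7.333 = 3.167 mg/L.
t_c = (1/0.9750) ln[(1.16/0.185)(1 − 3.167×0.9750/(0.185×22.82))] = 1.026 × ln(1.684) = 0.5343 d.
D_c = (0.185/1.16) × 22.82 × e^(−0.185×0.5343) = 0.1595 × 22.82 × 0.9059 = 3.297 mg/L.
Minimum DO = 10.5 − 3.297 = 7.203 mg/L.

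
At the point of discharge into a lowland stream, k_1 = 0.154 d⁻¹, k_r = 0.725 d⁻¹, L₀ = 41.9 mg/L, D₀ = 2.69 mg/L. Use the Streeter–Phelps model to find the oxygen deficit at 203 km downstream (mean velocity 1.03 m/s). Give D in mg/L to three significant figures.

Travel time t = x/v = 203 km / (1.03 m/s) = 203000 m / 1.03 m/s = 197100 s = 2.281 d.
k_1 L₀/(k_r−k_1) = 0.154×41.9/(0.725−0.154) = 6.453/0.5710 = 11.30 mg/L.
e^(−k_1 t) = e^(−0.154×2.281) = 0.7038; e^(−k_r t) = e^(−0.725×2.281) = 0.1913.
D = 11.30 × (0.7038 − 0.1913) + 2.69 × 0.1913 = 5.791 + 0.5147 = 6.306 mg/L.

D ≈ 6.31 mg/L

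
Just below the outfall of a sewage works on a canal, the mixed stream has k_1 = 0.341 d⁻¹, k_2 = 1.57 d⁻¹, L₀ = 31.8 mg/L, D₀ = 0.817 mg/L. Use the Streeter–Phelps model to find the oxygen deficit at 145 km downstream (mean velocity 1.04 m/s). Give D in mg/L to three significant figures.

D ≈ 4.45 mg/L

Travel time t = x/v = 145 km / (1.04 m/s) = 145000 m / 1.04 m/s = 139400 s = 1.614 d.
k_1 L₀/(k_2−k_1) = 0.341×31.8/(1.57−0.341) = 10.84/1.229 = 8.823 mg/L.
e^(−k_1 t) = e^(−0.341×1.614) = 0.5768; e^(−k_2 t) = e^(−1.57×1.614) = 0.07938.
D = 8.823 × (0.5768 − 0.07938) + 0.817 × 0.07938 = 4.389 + 0.06485 = 4.454 mg/L.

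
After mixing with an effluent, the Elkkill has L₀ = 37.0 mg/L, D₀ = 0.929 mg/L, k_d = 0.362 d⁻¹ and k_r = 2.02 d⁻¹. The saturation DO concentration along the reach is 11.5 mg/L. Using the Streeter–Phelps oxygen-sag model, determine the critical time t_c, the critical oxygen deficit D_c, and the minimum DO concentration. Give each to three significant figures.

t_c ≈ 0.963 d; D_c ≈ 4.68 mg/L; min DO ≈ 6.82 mg/L

With k_r/k_d = 5.580 and 1 − D₀(k_r−k_d)/(k_d L₀) = 0.8850,
t_c = ln(5.580 × 0.8850) / (2.02 − 0.362) = ln(4.938) / 1.658 = 1.597/1.658 = 0.9632 d.
L(t_c) = L₀ e^(−k_d t_c) = 37.0 × 0.7056 = 26.11 mg/L, and at the critical point k_r D_c = k_d L, so D_c = (0.362/2.02) × 26.11 = 4.679 mg/L.
Minimum DO = C_s − D_c = 11.5 − 4.679 = 6.821 mg/L.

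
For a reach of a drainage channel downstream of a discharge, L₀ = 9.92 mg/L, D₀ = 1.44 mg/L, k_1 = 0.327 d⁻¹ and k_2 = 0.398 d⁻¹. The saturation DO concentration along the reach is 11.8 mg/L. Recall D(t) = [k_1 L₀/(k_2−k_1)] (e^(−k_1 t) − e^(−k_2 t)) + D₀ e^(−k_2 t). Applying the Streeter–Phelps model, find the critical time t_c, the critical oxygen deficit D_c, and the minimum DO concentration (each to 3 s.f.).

At the critical point dD/dt = 0, so k_1 L₀ e^(−k_1 t) = k_2 D. Substituting D(t) from the Streeter–Phelps equation and solving for t gives
t_c = ln[(k_2/k_1)(1 − D₀(k_2−k_1)/(k_1 L₀))] / (k_2−k_1).
Here k_2−k_1 = 0.07100 d⁻¹ and 1 − D₀(k_2−k_1)/(k_1 L₀) = 1 − 1.44×0.07100/(0.327×9.92) = 0.9685, so
t_c = ln(1.217 × 0.9685) / 0.07100 = 0.1645 / 0.07100 = 2.316 d.
D_c = (k_1/k_2) L₀ e^(−k_1 t_c) = (0.327/0.398) × 9.92 × e^(−0.327×2.316) = 0.8216 × 9.92 × 0.4689 = 3.821 mg/L.
Minimum DO = C_s − D_c = 11.8 − 3.821 = 7.979 mg/L.

t_c ≈ 2.32 d; D_c ≈ 3.82 mg/L; min DO ≈ 7.98 mg/L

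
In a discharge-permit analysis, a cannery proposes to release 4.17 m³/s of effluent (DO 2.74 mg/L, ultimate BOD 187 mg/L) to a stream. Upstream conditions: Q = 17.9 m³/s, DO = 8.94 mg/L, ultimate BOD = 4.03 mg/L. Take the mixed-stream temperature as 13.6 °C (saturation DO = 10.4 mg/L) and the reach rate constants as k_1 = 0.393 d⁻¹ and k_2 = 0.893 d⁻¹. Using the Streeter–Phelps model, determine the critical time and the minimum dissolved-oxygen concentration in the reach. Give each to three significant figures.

t_c ≈ 1.46 d; minimum DO ≈ 0.830 mg/L

Mixed DO = (17.9×8.94 + 4.17×2.74)/(17.9+4.17) = 171.5/22.07 = 7.769 mg/L.
Mixed L₀ = (17.9×4.03 + 4.17×187)/(22.07) = 851.9/22.07 = 38.60 mg/L.
Initial deficit D₀ = C_s − DO₀ = 10.4 − 7.769 = 2.631 mg/L.
t_c = (1/0.5000) ln[(0.893/0.393)(1 − 2.631×0.5000/(0.393×38.60))] = 2.000 × ln(2.075) = 1.460 d.
D_c = (0.393/0.893) × 38.60 × e^(−0.393×1.460) = 0.4401 × 38.60 × 0.5634 = 9.570 mg/L.
Minimum DO = 10.4 − 9.570 = 0.8295 mg/L.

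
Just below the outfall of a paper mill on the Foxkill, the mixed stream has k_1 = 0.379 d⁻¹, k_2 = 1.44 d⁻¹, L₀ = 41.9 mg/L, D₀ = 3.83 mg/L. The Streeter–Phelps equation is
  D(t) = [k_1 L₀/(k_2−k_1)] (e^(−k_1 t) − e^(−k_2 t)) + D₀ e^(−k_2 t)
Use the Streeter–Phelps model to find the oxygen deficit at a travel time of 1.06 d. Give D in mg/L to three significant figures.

D ≈ 7.60 mg/L

k_1 L₀/(k_2−k_1) = 0.379×41.9/(1.44−0.379) = 15.88/1.061 = 14.97 mg/L.
e^(−k_1 t) = e^(−0.379×1.060) = 0.6692; e^(−k_2 t) = e^(−1.44×1.060) = 0.2173.
D = 14.97 × (0.6692 − 0.2173) + 3.83 × 0.2173 = 6.763 + 0.8323 = 7.595 mg/L.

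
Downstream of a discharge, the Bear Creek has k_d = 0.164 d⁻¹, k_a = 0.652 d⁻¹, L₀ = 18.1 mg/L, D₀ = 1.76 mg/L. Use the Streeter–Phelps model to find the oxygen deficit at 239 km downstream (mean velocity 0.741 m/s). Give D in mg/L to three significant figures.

Travel time t = x/v = 239 km / (0.741 m/s) = 239000 m / 0.741 m/s = 322500 s = 3.733 d.
k_d L₀/(k_a−k_d) = 0.164×18.1/(0.652−0.164) = 2.968/0.4880 = 6.083 mg/L.
e^(−k_d t) = e^(−0.164×3.733) = 0.5421; e^(−k_a t) = e^(−0.652×3.733) = 0.08769.
D = 6.083 × (0.5421 − 0.08769) + 1.76 × 0.08769 = 2.764 + 0.1543 = 2.919 mg/L.

D ≈ 2.92 mg/L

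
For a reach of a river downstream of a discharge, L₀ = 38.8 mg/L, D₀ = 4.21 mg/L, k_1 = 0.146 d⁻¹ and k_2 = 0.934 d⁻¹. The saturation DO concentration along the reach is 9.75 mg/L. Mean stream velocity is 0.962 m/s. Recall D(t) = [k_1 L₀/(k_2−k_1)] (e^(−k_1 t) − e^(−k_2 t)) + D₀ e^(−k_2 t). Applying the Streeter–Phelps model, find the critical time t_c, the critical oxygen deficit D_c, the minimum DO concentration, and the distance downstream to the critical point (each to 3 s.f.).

t_c ≈ 1.24 d; D_c ≈ 5.06 mg/L; min DO ≈ 4.69 mg/L; x_c ≈ 103 km

t_c = [1/(k_2−k_1)] ln[(k_2/k_1)(1 − D₀(k_2−k_1)/(k_1 L₀))]
= [1/(0.934−0.146)] ln[(0.934/0.146)(1 − 4.21×0.7880/(0.146×38.8))]
= (1/0.7880) ln[6.397 × 0.4144] = 1.269 × ln(2.651) = 1.269 × 0.9749 = 1.237 d.
L(t_c) = L₀ e^(−k_1 t_c) = 38.8 × 0.8347 = 32.39 mg/L, and at the critical point k_2 D_c = k_1 L, so D_c = (0.146/0.934) × 32.39 = 5.063 mg/L.
Minimum DO = C_s − D_c = 9.75 − 5.063 = 4.687 mg/L.
x_c = v t_c = 0.962 m/s × 1.237 d × 86400 s/d = 102800 m ≈ 103 km.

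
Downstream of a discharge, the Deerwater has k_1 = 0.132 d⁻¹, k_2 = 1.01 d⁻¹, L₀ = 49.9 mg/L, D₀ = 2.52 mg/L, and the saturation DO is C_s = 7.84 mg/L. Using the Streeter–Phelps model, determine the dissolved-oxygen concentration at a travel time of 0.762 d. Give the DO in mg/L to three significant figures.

DO ≈ 3.36 mg/L

k_1 L₀/(k_2−k_1) = 0.132×49.9/(1.01−0.132) = 6.587/0.8780 = 7.502 mg/L.
e^(−k_1 t) = e^(−0.132×0.7620) = 0.9043; e^(−k_2 t) = e^(−1.01×0.7620) = 0.4632.
D = 7.502 × (0.9043 − 0.4632) + 2.52 × 0.4632 = 3.309 + 1.167 = 4.477 mg/L.
DO = C_s − D = 7.84 − 4.477 = 3.363 mg/L.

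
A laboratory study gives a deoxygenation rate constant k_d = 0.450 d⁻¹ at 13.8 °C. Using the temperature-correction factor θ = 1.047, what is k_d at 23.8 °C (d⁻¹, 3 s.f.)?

k_d ≈ 0.712 d⁻¹

k_d(T₂) = k_d(T₁) · θ^(T₂−T₁) = 0.450 × 1.047^(23.8−13.8)
= 0.450 × 1.047^10.0 = 0.450 × 1.583 = 0.7123 d⁻¹.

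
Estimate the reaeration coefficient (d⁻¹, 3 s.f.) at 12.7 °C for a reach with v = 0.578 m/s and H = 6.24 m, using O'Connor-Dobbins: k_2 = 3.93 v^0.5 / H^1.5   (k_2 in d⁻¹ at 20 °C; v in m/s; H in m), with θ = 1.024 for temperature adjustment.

k_2 ≈ 0.161 d⁻¹

k_2(20) = 3.93 × 0.578^0.5 / 6.24^1.5 = 3.93 × 0.7603 / 15.59 = 0.1917 d⁻¹.
k_2(12.7) = 0.1917 × 1.024^(12.7−20) = 0.1917 × 0.8410 = 0.1612 d⁻¹.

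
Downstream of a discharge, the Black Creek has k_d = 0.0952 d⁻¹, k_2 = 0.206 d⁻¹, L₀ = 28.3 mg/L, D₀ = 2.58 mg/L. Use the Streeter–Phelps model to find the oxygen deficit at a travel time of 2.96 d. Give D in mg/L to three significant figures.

D ≈ 6.53 mg/L

k_d L₀/(k_2−k_d) = 0.0952×28.3/(0.206−0.0952) = 2.694/0.1108 = 24.32 mg/L.
e^(−k_d t) = e^(−0.0952×2.960) = 0.7544; e^(−k_2 t) = e^(−0.206×2.960) = 0.5435.
D = 24.32 × (0.7544 − 0.5435) + 2.58 × 0.5435 = 5.129 + 1.402 = 6.532 mg/L.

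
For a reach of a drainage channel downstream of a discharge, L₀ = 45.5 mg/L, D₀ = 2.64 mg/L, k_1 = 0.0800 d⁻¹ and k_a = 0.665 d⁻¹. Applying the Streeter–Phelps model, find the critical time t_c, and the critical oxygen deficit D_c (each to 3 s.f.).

t_c ≈ 2.68 d; D_c ≈ 4.42 mg/L

t_c = [1/(k_a−k_1)] ln[(k_a/k_1)(1 − D₀(k_a−k_1)/(k_1 L₀))]
= [1/(0.665−0.0800)] ln[(0.665/0.0800)(1 − 2.64×0.5850/(0.0800×45.5))]
= (1/0.5850) ln[8.312 × 0.5757] = 1.709 × ln(4.786) = 1.709 × 1.566 = 2.676 d.
L(t_c) = L₀ e^(−k_1 t_c) = 45.5 × 0.8073 = 36.73 mg/L, and at the critical point k_a D_c = k_1 L, so D_c = (0.0800/0.665) × 36.73 = 4.419 mg/L.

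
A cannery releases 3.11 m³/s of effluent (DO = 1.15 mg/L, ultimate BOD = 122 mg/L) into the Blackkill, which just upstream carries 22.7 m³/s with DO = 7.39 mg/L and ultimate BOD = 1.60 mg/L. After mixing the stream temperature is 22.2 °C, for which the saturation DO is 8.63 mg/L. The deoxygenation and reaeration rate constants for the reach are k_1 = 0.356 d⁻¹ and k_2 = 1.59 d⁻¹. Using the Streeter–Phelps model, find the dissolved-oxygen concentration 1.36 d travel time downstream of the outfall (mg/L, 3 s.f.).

DO ≈ 6.07 mg/L

Mixed DO = (22.7×7.39 + 3.11×1.15)/(22.7+3.11) = 171.3/25.81 = 6.638 mg/L.
Mixed L₀ = (22.7×1.60 + 3.11×122)/(25.81) = 415.7/25.81 = 16.11 mg/L.
Initial deficit D₀ = C_s − DO₀ = 8.63 − 6.638 = 1.992 mg/L.
D(1.36) = [0.356×16.11/(1.59−0.356)](e^(−0.356×1.36) − e^(−1.59×1.36)) + 1.992 e^(−1.59×1.36)
= 4.647 × (0.6162 − 0.1150) + 1.992 × 0.1150 = 2.558 mg/L.
DO = 8.63 − 2.558 = 6.072 mg/L.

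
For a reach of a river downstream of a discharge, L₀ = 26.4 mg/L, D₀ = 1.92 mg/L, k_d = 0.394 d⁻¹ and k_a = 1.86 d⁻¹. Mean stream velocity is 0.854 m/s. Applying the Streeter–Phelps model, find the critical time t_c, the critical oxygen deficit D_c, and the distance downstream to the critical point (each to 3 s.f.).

t_c ≈ 0.843 d; D_c ≈ 4.01 mg/L; x_c ≈ 62.2 km

With k_a/k_d = 4.721 and 1 − D₀(k_a−k_d)/(k_d L₀) = 0.7294,
t_c = ln(4.721 × 0.7294) / (1.86 − 0.394) = ln(3.443) / 1.466 = 1.236/1.466 = 0.8434 d.
L(t_c) = L₀ e^(−k_d t_c) = 26.4 × 0.7173 = 18.94 mg/L, and at the critical point k_a D_c = k_d L, so D_c = (0.394/1.86) × 18.94 = 4.011 mg/L.
x_c = v t_c = 0.854 m/s × 0.8434 d × 86400 s/d = 62230 m ≈ 62.2 km.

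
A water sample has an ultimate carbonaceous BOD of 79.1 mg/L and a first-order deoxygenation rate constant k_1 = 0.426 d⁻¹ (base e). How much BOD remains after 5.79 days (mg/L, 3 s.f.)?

L ≈ 6.71 mg/L

L_t = L₀ e^(−k_1 t) = 79.1 × e^(−0.426×5.79) = 79.1 × 0.08488 = 6.714 mg/L.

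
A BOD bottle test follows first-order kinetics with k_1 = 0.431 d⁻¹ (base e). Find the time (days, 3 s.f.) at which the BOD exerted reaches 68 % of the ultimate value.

y/L₀ = 1 − e^(−k_1 t) = 0.68 ⇒ e^(−k_1 t) = 0.320
t = −ln(0.320) / 0.431 = 1.139 / 0.431 = 2.644 d.

t ≈ 2.64 d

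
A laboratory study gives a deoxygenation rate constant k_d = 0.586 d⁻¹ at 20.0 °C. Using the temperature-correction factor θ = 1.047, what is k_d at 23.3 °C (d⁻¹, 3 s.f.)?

k_d(T₂) = k_d(T₁) · θ^(T₂−T₁) = 0.586 × 1.047^(23.3−20.0)
= 0.586 × 1.047^3.30 = 0.586 × 1.164 = 0.6819 d⁻¹.

k_d ≈ 0.682 d⁻¹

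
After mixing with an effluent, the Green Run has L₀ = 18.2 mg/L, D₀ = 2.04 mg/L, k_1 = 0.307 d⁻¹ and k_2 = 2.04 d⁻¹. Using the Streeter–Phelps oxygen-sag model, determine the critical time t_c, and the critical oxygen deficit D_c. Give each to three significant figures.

At the critical point dD/dt = 0, so k_1 L₀ e^(−k_1 t) = k_2 D. Substituting D(t) from the Streeter–Phelps equation and solving for t gives
t_c = ln[(k_2/k_1)(1 − D₀(k_2−k_1)/(k_1 L₀))] / (k_2−k_1).
Here k_2−k_1 = 1.733 d⁻¹ and 1 − D₀(k_2−k_1)/(k_1 L₀) = 1 − 2.04×1.733/(0.307×18.2) = 0.3673, so
t_c = ln(6.645 × 0.3673) / 1.733 = 0.8922 / 1.733 = 0.5148 d.
L(t_c) = L₀ e^(−k_1 t_c) = 18.2 × 0.8538 = 15.54 mg/L, and at the critical point k_2 D_c = k_1 L, so D_c = (0.307/2.04) × 15.54 = 2.339 mg/L.

t_c ≈ 0.515 d; D_c ≈ 2.34 mg/L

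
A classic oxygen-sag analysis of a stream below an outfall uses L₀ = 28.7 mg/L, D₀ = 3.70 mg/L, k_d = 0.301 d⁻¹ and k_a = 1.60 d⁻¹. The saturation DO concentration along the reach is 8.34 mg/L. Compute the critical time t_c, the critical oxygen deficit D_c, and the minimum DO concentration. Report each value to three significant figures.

With k_a/k_d = 5.316 and 1 − D₀(k_a−k_d)/(k_d L₀) = 0.4436,
t_c = ln(5.316 × 0.4436) / (1.60 − 0.301) = ln(2.358) / 1.299 = 0.8579/1.299 = 0.6604 d.
L(t_c) = L₀ e^(−k_d t_c) = 28.7 × 0.8197 = 23.53 mg/L, and at the critical point k_a D_c = k_d L, so D_c = (0.301/1.60) × 23.53 = 4.426 mg/L.
Minimum DO = C_s − D_c = 8.34 − 4.426 = 3.914 mg/L.

t_c ≈ 0.660 d; D_c ≈ 4.43 mg/L; min DO ≈ 3.91 mg/L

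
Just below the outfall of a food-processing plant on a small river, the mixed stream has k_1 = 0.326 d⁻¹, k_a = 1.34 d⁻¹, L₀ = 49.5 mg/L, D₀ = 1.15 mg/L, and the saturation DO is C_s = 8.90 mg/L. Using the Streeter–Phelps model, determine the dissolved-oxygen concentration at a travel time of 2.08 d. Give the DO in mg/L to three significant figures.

k_1 L₀/(k_a−k_1) = 0.326×49.5/(1.34−0.326) = 16.14/1.014 = 15.91 mg/L.
e^(−k_1 t) = e^(−0.326×2.080) = 0.5076; e^(−k_a t) = e^(−1.34×2.080) = 0.06159.
D = 15.91 × (0.5076 − 0.06159) + 1.15 × 0.06159 = 7.098 + 0.07083 = 7.169 mg/L.
DO = C_s − D = 8.90 − 7.169 = 1.731 mg/L.

DO ≈ 1.73 mg/L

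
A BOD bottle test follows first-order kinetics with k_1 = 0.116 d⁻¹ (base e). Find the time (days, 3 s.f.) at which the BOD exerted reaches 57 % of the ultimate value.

y/L₀ = 1 − e^(−k_1 t) = 0.57 ⇒ e^(−k_1 t) = 0.430
t = −ln(0.430) / 0.116 = 0.8440 / 0.116 = 7.276 d.

t ≈ 7.28 d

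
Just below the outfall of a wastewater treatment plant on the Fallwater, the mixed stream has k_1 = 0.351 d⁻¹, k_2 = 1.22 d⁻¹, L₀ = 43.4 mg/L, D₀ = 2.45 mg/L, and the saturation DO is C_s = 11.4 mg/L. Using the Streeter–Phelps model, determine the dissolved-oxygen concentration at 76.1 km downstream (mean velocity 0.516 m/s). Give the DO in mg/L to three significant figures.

Travel time t = x/v = 76.1 km / (0.516 m/s) = 76100 m / 0.516 m/s = 147500 s = 1.707 d.
k_1 L₀/(k_2−k_1) = 0.351×43.4/(1.22−0.351) = 15.23/0.8690 = 17.53 mg/L.
e^(−k_1 t) = e^(−0.351×1.707) = 0.5493; e^(−k_2 t) = e^(−1.22×1.707) = 0.1246.
D = 17.53 × (0.5493 − 0.1246) + 2.45 × 0.1246 = 7.444 + 0.3053 = 7.750 mg/L.
DO = C_s − D = 11.4 − 7.750 = 3.650 mg/L.

DO ≈ 3.65 mg/L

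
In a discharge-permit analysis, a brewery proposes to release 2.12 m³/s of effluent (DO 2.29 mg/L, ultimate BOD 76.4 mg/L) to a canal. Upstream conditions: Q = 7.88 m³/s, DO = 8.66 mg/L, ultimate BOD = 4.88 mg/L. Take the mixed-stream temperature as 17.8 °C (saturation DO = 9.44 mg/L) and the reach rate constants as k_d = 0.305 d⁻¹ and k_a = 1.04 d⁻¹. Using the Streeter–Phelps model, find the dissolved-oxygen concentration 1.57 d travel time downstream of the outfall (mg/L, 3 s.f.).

Mixed DO = (7.88×8.66 + 2.12×2.29)/(7.88+2.12) = 73.10/10.00 = 7.310 mg/L.
Mixed L₀ = (7.88×4.88 + 2.12×76.4)/(10.00) = 200.4/10.00 = 20.04 mg/L.
Initial deficit D₀ = C_s − DO₀ = 9.44 − 7.310 = 2.130 mg/L.
D(1.57) = [0.305×20.04/(1.04−0.305)](e^(−0.305×1.57) − e^(−1.04×1.57)) + 2.130 e^(−1.04×1.57)
= 8.317 × (0.6195 − 0.1954) + 2.130 × 0.1954 = 3.944 mg/L.
DO = 9.44 − 3.944 = 5.496 mg/L.

DO ≈ 5.50 mg/L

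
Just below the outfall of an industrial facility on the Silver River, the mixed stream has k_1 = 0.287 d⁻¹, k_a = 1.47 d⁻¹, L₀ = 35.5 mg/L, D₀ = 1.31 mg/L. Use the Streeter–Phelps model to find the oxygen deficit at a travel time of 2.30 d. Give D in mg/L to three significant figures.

k_1 L₀/(k_a−k_1) = 0.287×35.5/(1.47−0.287) = 10.19/1.183 = 8.612 mg/L.
e^(−k_1 t) = e^(−0.287×2.300) = 0.5168; e^(−k_a t) = e^(−1.47×2.300) = 0.03401.
D = 8.612 × (0.5168 − 0.03401) + 1.31 × 0.03401 = 4.158 + 0.04456 = 4.203 mg/L.

D ≈ 4.20 mg/L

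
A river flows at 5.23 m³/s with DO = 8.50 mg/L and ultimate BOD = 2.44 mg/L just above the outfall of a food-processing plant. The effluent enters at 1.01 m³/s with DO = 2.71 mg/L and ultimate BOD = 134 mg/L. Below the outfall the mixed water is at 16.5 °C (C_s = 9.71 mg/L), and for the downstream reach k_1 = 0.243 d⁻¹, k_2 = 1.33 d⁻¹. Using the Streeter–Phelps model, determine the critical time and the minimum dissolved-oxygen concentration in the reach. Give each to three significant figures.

t_c ≈ 1.09 d; minimum DO ≈ 6.38 mg/L

Mixed DO = (5.23×8.50 + 1.01×2.71)/(5.23+1.01) = 47.19/6.240 = 7.563 mg/L.
Mixed L₀ = (5.23×2.44 + 1.01×134)/(6.240) = 148.1/6.240 = 23.73 mg/L.
Initial deficit D₀ = C_s − DO₀ = 9.71 − 7.563 = 2.147 mg/L.
t_c = (1/1.087) ln[(1.33/0.243)(1 − 2.147×1.087/(0.243×23.73))] = 0.9200 × ln(3.258) = 1.087 d.
D_c = (0.243/1.33) × 23.73 × e^(−0.243×1.087) = 0.1827 × 23.73 × 0.7679 = 3.330 mg/L.
Minimum DO = 9.71 − 3.330 = 6.380 mg/L.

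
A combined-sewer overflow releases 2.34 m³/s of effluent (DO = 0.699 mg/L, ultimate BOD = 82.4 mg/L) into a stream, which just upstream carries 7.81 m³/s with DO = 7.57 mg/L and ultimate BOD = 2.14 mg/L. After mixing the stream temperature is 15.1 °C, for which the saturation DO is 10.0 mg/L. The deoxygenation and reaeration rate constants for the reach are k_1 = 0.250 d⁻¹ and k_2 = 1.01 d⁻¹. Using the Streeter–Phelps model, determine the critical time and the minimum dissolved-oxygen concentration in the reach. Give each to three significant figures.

t_c ≈ 0.660 d; minimum DO ≈ 5.67 mg/L

Mixed DO = (7.81×7.57 + 2.34×0.699)/(7.81+2.34) = 60.76/10.15 = 5.986 mg/L.
Mixed L₀ = (7.81×2.14 + 2.34×82.4)/(10.15) = 209.5/10.15 = 20.64 mg/L.
Initial deficit D₀ = C_s − DO₀ = 10.0 − 5.986 = 4.014 mg/L.
t_c = (1/0.7600) ln[(1.01/0.250)(1 − 4.014×0.7600/(0.250×20.64))] = 1.316 × ln(1.652) = 0.6604 d.
D_c = (0.250/1.01) × 20.64 × e^(−0.250×0.6604) = 0.2475 × 20.64 × 0.8478 = 4.332 mg/L.
Minimum DO = 10.0 − 4.332 = 5.668 mg/L.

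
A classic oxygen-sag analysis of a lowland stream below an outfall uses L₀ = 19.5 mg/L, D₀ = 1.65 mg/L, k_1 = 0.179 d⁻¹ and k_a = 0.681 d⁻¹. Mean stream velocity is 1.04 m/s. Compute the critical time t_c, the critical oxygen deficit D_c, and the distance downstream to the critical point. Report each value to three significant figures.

At the critical point dD/dt = 0, so k_1 L₀ e^(−k_1 t) = k_a D. Substituting D(t) from the Streeter–Phelps equation and solving for t gives
t_c = ln[(k_a/k_1)(1 − D₀(k_a−k_1)/(k_1 L₀))] / (k_a−k_1).
Here k_a−k_1 = 0.5020 d⁻¹ and 1 − D₀(k_a−k_1)/(k_1 L₀) = 1 − 1.65×0.5020/(0.179×19.5) = 0.7627, so
t_c = ln(3.804 × 0.7627) / 0.5020 = 1.065 / 0.5020 = 2.122 d.
D_c = (k_1/k_a) L₀ e^(−k_1 t_c) = (0.179/0.681) × 19.5 × e^(−0.179×2.122) = 0.2628 × 19.5 × 0.6840 = 3.506 mg/L.
x_c = v t_c = 1.04 m/s × 2.122 d × 86400 s/d = 190700 m ≈ 191 km.

t_c ≈ 2.12 d; D_c ≈ 3.51 mg/L; x_c ≈ 191 km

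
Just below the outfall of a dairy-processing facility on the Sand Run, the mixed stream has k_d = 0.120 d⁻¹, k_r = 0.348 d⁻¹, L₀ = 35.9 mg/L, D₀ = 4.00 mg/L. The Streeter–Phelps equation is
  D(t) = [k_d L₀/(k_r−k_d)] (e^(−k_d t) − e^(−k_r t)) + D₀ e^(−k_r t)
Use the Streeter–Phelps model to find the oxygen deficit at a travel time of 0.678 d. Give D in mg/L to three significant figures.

k_d L₀/(k_r−k_d) = 0.120×35.9/(0.348−0.120) = 4.308/0.2280 = 18.89 mg/L.
e^(−k_d t) = e^(−0.120×0.6780) = 0.9219; e^(−k_r t) = e^(−0.348×0.6780) = 0.7898.
D = 18.89 × (0.9219 − 0.7898) + 4.00 × 0.7898 = 2.495 + 3.159 = 5.654 mg/L.

D ≈ 5.65 mg/L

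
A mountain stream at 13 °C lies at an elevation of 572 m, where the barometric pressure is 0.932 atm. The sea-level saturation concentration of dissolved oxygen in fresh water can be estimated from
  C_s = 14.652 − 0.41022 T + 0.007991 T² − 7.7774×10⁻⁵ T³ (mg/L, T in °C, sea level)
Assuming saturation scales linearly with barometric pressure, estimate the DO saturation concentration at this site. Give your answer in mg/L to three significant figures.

At sea level: C_s = 14.652 − 0.41022×13 + 0.007991×13² − 7.7774×10⁻⁵×13³ = 10.50 mg/L.
Pressure correction: C_s' = 10.50 × 0.932 = 9.785 mg/L.

C_s ≈ 9.78 mg/L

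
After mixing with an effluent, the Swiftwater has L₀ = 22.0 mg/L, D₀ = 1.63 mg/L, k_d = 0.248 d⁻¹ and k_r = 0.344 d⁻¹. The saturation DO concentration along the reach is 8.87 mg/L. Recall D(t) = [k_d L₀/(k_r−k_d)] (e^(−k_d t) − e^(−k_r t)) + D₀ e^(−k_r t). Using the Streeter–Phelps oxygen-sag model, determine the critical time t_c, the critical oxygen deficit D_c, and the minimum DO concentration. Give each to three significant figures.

t_c = [1/(k_r−k_d)] ln[(k_r/k_d)(1 − D₀(k_r−k_d)/(k_d L₀))]
= [1/(0.344−0.248)] ln[(0.344/0.248)(1 − 1.63×0.09600/(0.248×22.0))]
= (1/0.09600) ln[1.387 × 0.9713] = 10.42 × ln(1.347) = 10.42 × 0.2981 = 3.105 d.
L(t_c) = L₀ e^(−k_d t_c) = 22.0 × 0.4630 = 10.19 mg/L, and at the critical point k_r D_c = k_d L, so D_c = (0.248/0.344) × 10.19 = 7.343 mg/L.
Minimum DO = C_s − D_c = 8.87 − 7.343 = 1.527 mg/L.

t_c ≈ 3.11 d; D_c ≈ 7.34 mg/L; min DO ≈ 1.53 mg/L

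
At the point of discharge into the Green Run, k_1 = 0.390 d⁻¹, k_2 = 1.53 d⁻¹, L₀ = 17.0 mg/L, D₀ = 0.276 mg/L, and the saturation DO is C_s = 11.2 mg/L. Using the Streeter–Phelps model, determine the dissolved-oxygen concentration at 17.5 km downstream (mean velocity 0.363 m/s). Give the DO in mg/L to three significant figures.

DO ≈ 8.88 mg/L

Travel time t = x/v = 17.5 km / (0.363 m/s) = 17500 m / 0.363 m/s = 48210 s = 0.5580 d.
k_1 L₀/(k_2−k_1) = 0.390×17.0/(1.53−0.390) = 6.630/1.140 = 5.816 mg/L.
e^(−k_1 t) = e^(−0.390×0.5580) = 0.8044; e^(−k_2 t) = e^(−1.53×0.5580) = 0.4258.
D = 5.816 × (0.8044 − 0.4258) + 0.276 × 0.4258 = 2.202 + 0.1175 = 2.319 mg/L.
DO = C_s − D = 11.2 − 2.319 = 8.881 mg/L.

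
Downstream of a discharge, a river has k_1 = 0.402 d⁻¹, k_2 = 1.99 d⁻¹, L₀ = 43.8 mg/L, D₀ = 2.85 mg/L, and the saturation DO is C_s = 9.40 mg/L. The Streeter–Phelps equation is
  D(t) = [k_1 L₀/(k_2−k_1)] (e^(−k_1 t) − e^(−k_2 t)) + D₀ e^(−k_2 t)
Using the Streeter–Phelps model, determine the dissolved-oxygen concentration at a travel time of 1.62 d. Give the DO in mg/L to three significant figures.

k_1 L₀/(k_2−k_1) = 0.402×43.8/(1.99−0.402) = 17.61/1.588 = 11.09 mg/L.
e^(−k_1 t) = e^(−0.402×1.620) = 0.5214; e^(−k_2 t) = e^(−1.99×1.620) = 0.03980.
D = 11.09 × (0.5214 − 0.03980) + 2.85 × 0.03980 = 5.340 + 0.1134 = 5.453 mg/L.
DO = C_s − D = 9.40 − 5.453 = 3.947 mg/L.

DO ≈ 3.95 mg/L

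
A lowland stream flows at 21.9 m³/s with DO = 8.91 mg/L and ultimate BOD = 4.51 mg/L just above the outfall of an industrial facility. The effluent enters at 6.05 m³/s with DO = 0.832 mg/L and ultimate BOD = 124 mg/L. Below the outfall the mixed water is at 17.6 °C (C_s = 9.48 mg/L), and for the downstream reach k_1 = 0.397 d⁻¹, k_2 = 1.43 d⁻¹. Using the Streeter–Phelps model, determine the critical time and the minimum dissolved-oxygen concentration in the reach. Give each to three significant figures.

t_c ≈ 1.03 d; minimum DO ≈ 3.87 mg/L

Mixed DO = (21.9×8.91 + 6.05×0.832)/(21.9+6.05) = 200.2/27.95 = 7.161 mg/L.
Mixed L₀ = (21.9×4.51 + 6.05×124)/(27.95) = 849.0/27.95 = 30.37 mg/L.
Initial deficit D₀ = C_s − DO₀ = 9.48 − 7.161 = 2.319 mg/L.
t_c = (1/1.033) ln[(1.43/0.397)(1 − 2.319×1.033/(0.397×30.37))] = 0.9681 × ln(2.887) = 1.026 d.
D_c = (0.397/1.43) × 30.37 × e^(−0.397×1.026) = 0.2776 × 30.37 × 0.6654 = 5.611 mg/L.
Minimum DO = 9.48 − 5.611 = 3.869 mg/L.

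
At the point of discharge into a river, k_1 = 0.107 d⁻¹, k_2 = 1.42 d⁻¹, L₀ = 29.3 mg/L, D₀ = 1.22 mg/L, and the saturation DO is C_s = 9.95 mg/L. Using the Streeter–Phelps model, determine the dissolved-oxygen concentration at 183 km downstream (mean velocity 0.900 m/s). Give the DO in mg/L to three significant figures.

Travel time t = x/v = 183 km / (0.900 m/s) = 183000 m / 0.900 m/s = 203300 s = 2.353 d.
k_1 L₀/(k_2−k_1) = 0.107×29.3/(1.42−0.107) = 3.135/1.313 = 2.388 mg/L.
e^(−k_1 t) = e^(−0.107×2.353) = 0.7774; e^(−k_2 t) = e^(−1.42×2.353) = 0.03537.
D = 2.388 × (0.7774 − 0.03537) + 1.22 × 0.03537 = 1.772 + 0.04315 = 1.815 mg/L.
DO = C_s − D = 9.95 − 1.815 = 8.135 mg/L.

DO ≈ 8.14 mg/L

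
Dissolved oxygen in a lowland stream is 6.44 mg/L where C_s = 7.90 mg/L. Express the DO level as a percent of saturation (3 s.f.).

81.5 % saturation

% saturation = C/C_s × 100 = 6.44/7.90 × 100 = 81.5 %.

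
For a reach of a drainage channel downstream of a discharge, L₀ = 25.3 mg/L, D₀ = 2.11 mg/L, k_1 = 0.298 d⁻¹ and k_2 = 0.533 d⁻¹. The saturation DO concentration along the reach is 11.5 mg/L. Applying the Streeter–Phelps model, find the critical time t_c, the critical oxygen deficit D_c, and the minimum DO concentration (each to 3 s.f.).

t_c = [1/(k_2−k_1)] ln[(k_2/k_1)(1 − D₀(k_2−k_1)/(k_1 L₀))]
= [1/(0.533−0.298)] ln[(0.533/0.298)(1 − 2.11×0.2350/(0.298×25.3))]
= (1/0.2350) ln[1.789 × 0.9342] = 4.255 × ln(1.671) = 4.255 × 0.5134 = 2.185 d.
D_c = (k_1/k_2) L₀ e^(−k_1 t_c) = (0.298/0.533) × 25.3 × e^(−0.298×2.185) = 0.5591 × 25.3 × 0.5215 = 7.377 mg/L.
Minimum DO = C_s − D_c = 11.5 − 7.377 = 4.123 mg/L.

t_c ≈ 2.18 d; D_c ≈ 7.38 mg/L; min DO ≈ 4.12 mg/L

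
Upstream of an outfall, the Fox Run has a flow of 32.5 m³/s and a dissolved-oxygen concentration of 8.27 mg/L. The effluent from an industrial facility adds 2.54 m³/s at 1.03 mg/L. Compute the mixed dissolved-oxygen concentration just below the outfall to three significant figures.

Flow-weighted mixing: C = (Q_r C_r + Q_w C_w)/(Q_r + Q_w)
= (32.5×8.27 + 2.54×1.03)/(32.5 + 2.54) = 271.4/35.04 = 7.745 mg/L.

7.75 mg/L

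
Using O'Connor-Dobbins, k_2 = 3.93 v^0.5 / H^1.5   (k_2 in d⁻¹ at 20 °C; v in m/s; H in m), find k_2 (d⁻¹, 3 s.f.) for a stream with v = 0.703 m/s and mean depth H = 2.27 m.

k_2 = 3.93 × 0.703^0.5 / 2.27^1.5 = 3.93 × 0.8385 / 3.420 = 0.9635 d⁻¹.

k_2 ≈ 0.963 d⁻¹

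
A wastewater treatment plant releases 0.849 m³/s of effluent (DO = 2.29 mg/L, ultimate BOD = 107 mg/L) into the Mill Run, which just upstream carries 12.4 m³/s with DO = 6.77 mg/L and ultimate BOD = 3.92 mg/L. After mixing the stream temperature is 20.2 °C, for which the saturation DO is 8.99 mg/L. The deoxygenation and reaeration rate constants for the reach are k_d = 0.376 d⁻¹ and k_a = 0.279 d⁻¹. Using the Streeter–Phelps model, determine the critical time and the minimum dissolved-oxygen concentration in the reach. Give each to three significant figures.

Mixed DO = (12.4×6.77 + 0.849×2.29)/(12.4+0.849) = 85.89/13.25 = 6.483 mg/L.
Mixed L₀ = (12.4×3.92 + 0.849×107)/(13.25) = 139.5/13.25 = 10.53 mg/L.
Initial deficit D₀ = C_s − DO₀ = 8.99 − 6.483 = 2.507 mg/L.
t_c = (1/-0.09700) ln[(0.279/0.376)(1 − 2.507×-0.09700/(0.376×10.53))] = -10.31 × ln(0.7876) = 2.461 d.
D_c = (0.376/0.279) × 10.53 × e^(−0.376×2.461) = 1.348 × 10.53 × 0.3964 = 5.622 mg/L.
Minimum DO = 8.99 − 5.622 = 3.368 mg/L.

t_c ≈ 2.46 d; minimum DO ≈ 3.37 mg/L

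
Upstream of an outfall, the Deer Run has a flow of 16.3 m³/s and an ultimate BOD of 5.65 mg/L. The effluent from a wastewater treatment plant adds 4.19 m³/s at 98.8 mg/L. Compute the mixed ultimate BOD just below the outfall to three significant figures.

24.7 mg/L

Flow-weighted mixing: C = (Q_r C_r + Q_w C_w)/(Q_r + Q_w)
= (16.3×5.65 + 4.19×98.8)/(16.3 + 4.19) = 506.1/20.49 = 24.70 mg/L.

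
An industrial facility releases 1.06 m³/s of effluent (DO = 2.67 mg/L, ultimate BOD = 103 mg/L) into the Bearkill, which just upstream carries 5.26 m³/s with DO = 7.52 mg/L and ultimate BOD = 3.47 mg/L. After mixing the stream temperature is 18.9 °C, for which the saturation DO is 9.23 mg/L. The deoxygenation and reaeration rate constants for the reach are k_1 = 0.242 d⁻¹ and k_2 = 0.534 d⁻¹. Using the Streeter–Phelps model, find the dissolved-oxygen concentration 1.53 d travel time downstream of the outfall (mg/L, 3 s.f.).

DO ≈ 3.96 mg/L

Mixed DO = (5.26×7.52 + 1.06×2.67)/(5.26+1.06) = 42.39/6.320 = 6.707 mg/L.
Mixed L₀ = (5.26×3.47 + 1.06×103)/(6.320) = 127.4/6.320 = 20.16 mg/L.
Initial deficit D₀ = C_s − DO₀ = 9.23 − 6.707 = 2.523 mg/L.
D(1.53) = [0.242×20.16/(0.534−0.242)](e^(−0.242×1.53) − e^(−0.534×1.53)) + 2.523 e^(−0.534×1.53)
= 16.71 × (0.6906 − 0.4417) + 2.523 × 0.4417 = 5.272 mg/L.
DO = 9.23 − 5.272 = 3.958 mg/L.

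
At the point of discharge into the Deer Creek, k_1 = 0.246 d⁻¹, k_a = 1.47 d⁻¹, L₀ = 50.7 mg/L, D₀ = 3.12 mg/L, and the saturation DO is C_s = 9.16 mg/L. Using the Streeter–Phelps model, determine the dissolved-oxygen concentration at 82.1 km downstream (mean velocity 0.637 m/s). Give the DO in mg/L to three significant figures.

Travel time t = x/v = 82.1 km / (0.637 m/s) = 82100 m / 0.637 m/s = 128900 s = 1.492 d.
k_1 L₀/(k_a−k_1) = 0.246×50.7/(1.47−0.246) = 12.47/1.224 = 10.19 mg/L.
e^(−k_1 t) = e^(−0.246×1.492) = 0.6928; e^(−k_a t) = e^(−1.47×1.492) = 0.1116.
D = 10.19 × (0.6928 − 0.1116) + 3.12 × 0.1116 = 5.923 + 0.3482 = 6.271 mg/L.
DO = C_s − D = 9.16 − 6.271 = 2.889 mg/L.

DO ≈ 2.89 mg/L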